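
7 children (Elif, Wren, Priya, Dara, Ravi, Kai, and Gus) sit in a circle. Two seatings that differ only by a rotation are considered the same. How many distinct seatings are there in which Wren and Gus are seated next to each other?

240

Glue Wren and Gus into a block (2 internal orders). Seating 6 units around a circle gives (5)! arrangements.
So 2 × (5)! = 2 × 120 = 240.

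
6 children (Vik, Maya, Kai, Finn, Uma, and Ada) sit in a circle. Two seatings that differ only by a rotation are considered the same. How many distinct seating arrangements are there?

120

Seat Vik anywhere (absorbing the rotational symmetry), then permute the other 5: (5)! = 120.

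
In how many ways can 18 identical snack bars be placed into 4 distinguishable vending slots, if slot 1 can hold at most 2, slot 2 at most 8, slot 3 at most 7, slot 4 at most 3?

By stars and bars, unrestricted non-negative solutions to x_1+…+x_4 = 18 number C(18+3,3) = 1330.
Subtract solutions that violate a single cap (substitute x_i' = x_i − (cap_i+1)): x_1 ≥ 3 gives C(18,3) = 816; x_2 ≥ 9 gives C(12,3) = 220; x_3 ≥ 8 gives C(13,3) = 286; x_4 ≥ 4 gives C(17,3) = 680. Together 2002.
Add back pairs where two caps are both exceeded: 84 + 120 + 364 + 4 + 56 + 84 = 712.
Subtract triples: 0 + 10 + 20 + 0 = 30.
By inclusion–exclusion the count is 1330 − 2002 + 712 − 30 = 10.

10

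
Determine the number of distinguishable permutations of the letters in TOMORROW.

The 8 letters of TOMORROW have repeats: O appearing 3 times and R appearing twice.
So there are 8! / (3!·2!) = 3360 distinguishable arrangements.

3360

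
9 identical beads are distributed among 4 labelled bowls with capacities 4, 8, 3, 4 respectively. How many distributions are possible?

95

Without the upper bounds there are C(12,3) = 220 ways to split 9 among 4 bowls.
Subtract solutions that violate a single cap (substitute x_i' = x_i − (cap_i+1)): x_1 ≥ 5 gives C(7,3) = 35; x_2 ≥ 9 gives C(3,3) = 1; x_3 ≥ 4 gives C(8,3) = 56; x_4 ≥ 5 gives C(7,3) = 35. Together 127.
Add back pairs where two caps are both exceeded: 0 + 1 + 0 + 0 + 0 + 1 = 2.
By inclusion–exclusion the count is 220 − 127 + 2 = 95.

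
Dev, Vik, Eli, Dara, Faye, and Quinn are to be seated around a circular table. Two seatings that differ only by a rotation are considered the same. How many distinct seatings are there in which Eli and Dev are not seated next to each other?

72

All circular seatings of 6 people number (5)! = 120.
Seatings with Eli beside Dev: treat them as a block with 2 internal orders, giving 2 × (4)! = 48.
Subtracting, 120 − 48 = 72.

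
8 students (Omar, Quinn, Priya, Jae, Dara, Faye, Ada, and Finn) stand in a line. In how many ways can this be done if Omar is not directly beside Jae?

Of the 8! = 40320 arrangements, those with Omar and Jae adjacent number 2 × 7! = 10080 (treat the pair as a block with 2 internal orders).
So 40320 − 10080 = 30240 arrangements keep them apart.

30240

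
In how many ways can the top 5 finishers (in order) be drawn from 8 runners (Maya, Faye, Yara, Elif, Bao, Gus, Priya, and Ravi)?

This is an ordered selection of 5 from 8: P(8,5).
That gives 8 × 7 × 6 × 5 × 4 = 6720.

6720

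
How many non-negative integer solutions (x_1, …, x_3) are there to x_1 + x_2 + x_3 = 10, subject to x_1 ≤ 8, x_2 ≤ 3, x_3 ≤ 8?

32

Ignoring the caps, the number of non-negative solutions to x_1+…+x_3 = 10 is C(12,2) = 66.
Subtract solutions that violate a single cap (substitute x_i' = x_i − (cap_i+1)): x_1 ≥ 9 gives C(3,2) = 3; x_2 ≥ 4 gives C(8,2) = 28; x_3 ≥ 9 gives C(3,2) = 3. Together 34.
No two caps can be exceeded simultaneously, so the pair terms are all 0.
By inclusion–exclusion the count is 66 − 34 + 0 = 32.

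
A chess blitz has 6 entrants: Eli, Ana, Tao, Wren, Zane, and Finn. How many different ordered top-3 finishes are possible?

This is an ordered selection of 3 from 6: P(6,3).
That gives 6 × 5 × 4 = 120.

120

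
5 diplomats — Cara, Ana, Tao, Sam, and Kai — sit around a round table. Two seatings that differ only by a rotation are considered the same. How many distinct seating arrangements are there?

Fix one person's seat to break rotational symmetry; the remaining 4 people can be arranged in (4)! = 24 ways.

24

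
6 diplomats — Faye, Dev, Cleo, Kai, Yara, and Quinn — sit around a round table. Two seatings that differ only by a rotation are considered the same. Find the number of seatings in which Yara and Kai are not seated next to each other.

72

Without the restriction there are (5)! = 120 seatings.
Those with Yara next to Kai: fuse the pair into one unit and seat 5 units around a circle — 2·(4)! = 48.
Subtracting, 120 − 48 = 72.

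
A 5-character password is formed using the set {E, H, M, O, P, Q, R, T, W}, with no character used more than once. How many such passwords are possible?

15120

This is a permutation of 5 out of 9: P(9,5) = 9!/4!.
9 × 8 × 7 × 6 × 5 = 15120.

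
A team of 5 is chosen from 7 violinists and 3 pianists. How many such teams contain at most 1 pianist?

126

Split by how many pianists are chosen (0 through 1).
Sum: C(3,0)·C(7,5) + C(3,1)·C(7,4) = 21 + 105 = 126.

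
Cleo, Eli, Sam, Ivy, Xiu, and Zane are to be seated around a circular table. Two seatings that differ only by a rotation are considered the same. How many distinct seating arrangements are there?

120

Seat Cleo anywhere (absorbing the rotational symmetry), then permute the other 5: (5)! = 120.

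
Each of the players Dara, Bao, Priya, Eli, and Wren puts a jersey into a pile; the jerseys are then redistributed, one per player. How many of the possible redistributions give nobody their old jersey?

44

This is the derangement count D_5: permutations of 5 items with no fixed point.
By inclusion–exclusion this is Σ_{j=0}^{5} (−1)^j C(5,j)·(5−j)!.
Computing: 120 − 120 + 60 − 20 + 5 − 1 = 44.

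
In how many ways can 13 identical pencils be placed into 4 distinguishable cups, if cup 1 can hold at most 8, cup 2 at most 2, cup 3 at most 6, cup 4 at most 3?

Without the upper bounds there are C(16,3) = 560 ways to split 13 among 4 cups.
Subtract solutions that violate a single cap (substitute x_i' = x_i − (cap_i+1)): x_1 ≥ 9 gives C(7,3) = 35; x_2 ≥ 3 gives C(13,3) = 286; x_3 ≥ 7 gives C(9,3) = 84; x_4 ≥ 4 gives C(12,3) = 220. Together 625.
Add back pairs where two caps are both exceeded: 4 + 0 + 1 + 20 + 84 + 10 = 119.
By inclusion–exclusion the count is 560 − 625 + 119 = 54.

54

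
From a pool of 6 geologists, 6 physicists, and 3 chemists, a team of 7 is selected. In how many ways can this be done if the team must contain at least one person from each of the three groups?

Total 7-person selections from all 15: C(15,7) = 6435.
Subtract selections that omit an entire group: no geologists → C(9,7) = 36; no physicists → C(9,7) = 36; no chemists → C(12,7) = 792.
Add back selections omitting two groups (i.e. drawn from a single group): C(6,7) + C(6,7) + C(3,7) = 0.
By inclusion–exclusion: 6435 − 864 + 0 = 5571.

5571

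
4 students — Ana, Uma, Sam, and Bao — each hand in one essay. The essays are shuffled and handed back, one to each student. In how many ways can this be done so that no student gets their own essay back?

Count assignments avoiding every fixed point. For any j of the 4 students fixed to their own essay, the other 4−j can be arranged in (4−j)! ways.
By inclusion–exclusion this is Σ_{j=0}^{4} (−1)^j C(4,j)·(4−j)!.
Computing: 24 − 24 + 12 − 4 + 1 = 9.

9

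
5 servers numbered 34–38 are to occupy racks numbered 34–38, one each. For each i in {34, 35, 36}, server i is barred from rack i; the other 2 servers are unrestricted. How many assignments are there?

Let Aᵢ (for i ∈ {34, 35, 36}) be the placements that put server i in its forbidden rack. Any j of these fix j positions, leaving (5−j)! ways to fill the rest, and there are C(3,j) ways to pick which j.
By inclusion–exclusion, the number of valid placements is Σ_{j=0}^{3} (−1)^j C(3,j)·(5−j)!.
Computing: 120 − 72 + 18 − 2 = 64.

64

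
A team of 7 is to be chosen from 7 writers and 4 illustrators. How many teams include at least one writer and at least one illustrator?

329

Total 7-person selections from all 11: C(11,7) = 330.
Selections missing a whole group: no writers → C(4,7) = 0; no illustrators → C(7,7) = 1.
Both groups omitted at once is impossible, so 330 − 1 = 329.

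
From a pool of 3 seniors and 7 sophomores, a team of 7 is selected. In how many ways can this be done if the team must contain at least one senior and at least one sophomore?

Unrestricted: C(10,7) = 120 ways to pick any 7 of the 10.
Selections missing a whole group: no seniors → C(7,7) = 1; no sophomores → C(3,7) = 0.
Both groups omitted at once is impossible, so 120 − 1 = 119.

119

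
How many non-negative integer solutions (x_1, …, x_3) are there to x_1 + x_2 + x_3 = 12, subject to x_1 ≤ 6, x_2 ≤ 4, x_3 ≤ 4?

6

Ignoring the caps, the number of non-negative solutions to x_1+…+x_3 = 12 is C(14,2) = 91.
Subtract solutions that violate a single cap (substitute x_i' = x_i − (cap_i+1)): x_1 ≥ 7 gives C(7,2) = 21; x_2 ≥ 5 gives C(9,2) = 36; x_3 ≥ 5 gives C(9,2) = 36. Together 93.
Add back pairs where two caps are both exceeded: 1 + 1 + 6 = 8.
By inclusion–exclusion the count is 91 − 93 + 8 = 6.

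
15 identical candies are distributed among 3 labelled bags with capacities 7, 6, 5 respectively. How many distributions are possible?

10

By stars and bars, unrestricted non-negative solutions to x_1+…+x_3 = 15 number C(15+2,2) = 136.
Subtract solutions that violate a single cap (substitute x_i' = x_i − (cap_i+1)): x_1 ≥ 8 gives C(9,2) = 36; x_2 ≥ 7 gives C(10,2) = 45; x_3 ≥ 6 gives C(11,2) = 55. Together 136.
Add back pairs where two caps are both exceeded: 1 + 3 + 6 = 10.
By inclusion–exclusion the count is 136 − 136 + 10 = 10.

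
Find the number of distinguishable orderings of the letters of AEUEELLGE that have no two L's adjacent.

There are 9!/(4!·2!) = 7560 arrangements of AEUEELLGE in total.
Arrangements with the L's together: treat LL as one letter, giving (8)!/(4!) = 1680.
Subtracting, 7560 − 1680 = 5880 arrangements keep the L's apart.

5880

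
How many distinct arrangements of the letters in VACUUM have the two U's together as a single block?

120

Treat the 2 copies of U as a single block. The multiset to arrange is then {UU, A, C, M, V}, 5 items in all.
All 5 items are distinct, so there are (5)! = 120 arrangements.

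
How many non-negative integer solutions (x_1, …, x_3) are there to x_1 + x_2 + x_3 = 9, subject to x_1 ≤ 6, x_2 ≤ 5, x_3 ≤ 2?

By stars and bars, unrestricted non-negative solutions to x_1+…+x_3 = 9 number C(9+2,2) = 55.
Subtract solutions that violate a single cap (substitute x_i' = x_i − (cap_i+1)): x_1 ≥ 7 gives C(4,2) = 6; x_2 ≥ 6 gives C(5,2) = 10; x_3 ≥ 3 gives C(8,2) = 28. Together 44.
Add back pairs where two caps are both exceeded: 0 + 0 + 1 = 1.
By inclusion–exclusion the count is 55 − 44 + 1 = 12.

12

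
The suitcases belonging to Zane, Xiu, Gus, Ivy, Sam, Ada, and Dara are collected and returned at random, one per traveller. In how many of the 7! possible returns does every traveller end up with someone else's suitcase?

1854

This is the derangement count D_7: permutations of 7 items with no fixed point.
By inclusion–exclusion this is Σ_{j=0}^{7} (−1)^j C(7,j)·(7−j)!.
Computing: 5040 − 5040 + 2520 − 840 + 210 − 42 + 7 − 1 = 1854.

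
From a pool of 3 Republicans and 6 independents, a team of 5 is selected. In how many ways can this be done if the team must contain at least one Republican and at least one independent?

120

Total 5-person selections from all 9: C(9,5) = 126.
Subtract selections that omit an entire group: no Republicans → C(6,5) = 6; no independents → C(3,5) = 0.
Both groups omitted at once is impossible, so 126 − 6 = 120.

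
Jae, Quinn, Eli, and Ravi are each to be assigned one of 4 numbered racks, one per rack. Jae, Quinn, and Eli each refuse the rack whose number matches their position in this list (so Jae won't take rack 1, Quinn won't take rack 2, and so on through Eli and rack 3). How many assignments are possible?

11

Let Aᵢ (for i ∈ {1, 2, 3}) be the placements that put person i in their forbidden rack. Any j of these fix j positions, leaving (4−j)! ways to fill the rest, and there are C(3,j) ways to pick which j.
By inclusion–exclusion, the number of valid placements is Σ_{j=0}^{3} (−1)^j C(3,j)·(4−j)!.
Computing: 24 − 18 + 6 − 1 = 11.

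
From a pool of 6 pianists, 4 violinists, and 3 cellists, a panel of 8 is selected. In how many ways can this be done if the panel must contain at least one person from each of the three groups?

With no constraint there are C(13,8) = 1287 possible selections.
Selections missing a whole group: no pianists → C(7,8) = 0; no violinists → C(9,8) = 9; no cellists → C(10,8) = 45.
Add back selections omitting two groups (i.e. drawn from a single group): C(6,8) + C(4,8) + C(3,8) = 0.
By inclusion–exclusion: 1287 − 54 + 0 = 1233.

1233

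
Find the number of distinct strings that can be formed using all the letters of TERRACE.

1260

TERRACE has 7 letters with E appearing twice and R appearing twice.
The number of distinct arrangements is 7!/(2!·2!) = 5040/4 = 1260.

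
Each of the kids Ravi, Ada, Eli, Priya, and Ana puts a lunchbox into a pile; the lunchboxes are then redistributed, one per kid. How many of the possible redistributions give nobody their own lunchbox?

Let Aᵢ be the assignments in which kid i gets their own lunchbox. We want the size of the complement of A₁∪…∪A_5.
By inclusion–exclusion this is Σ_{j=0}^{5} (−1)^j C(5,j)·(5−j)!.
Computing: 120 − 120 + 60 − 20 + 5 − 1 = 44.

44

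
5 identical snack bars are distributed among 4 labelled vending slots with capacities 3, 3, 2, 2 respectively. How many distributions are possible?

28

Ignoring the caps, the number of non-negative solutions to x_1+…+x_4 = 5 is C(8,3) = 56.
Subtract solutions that violate a single cap (substitute x_i' = x_i − (cap_i+1)): x_1 ≥ 4 gives C(4,3) = 4; x_2 ≥ 4 gives C(4,3) = 4; x_3 ≥ 3 gives C(5,3) = 10; x_4 ≥ 3 gives C(5,3) = 10. Together 28.
No two caps can be exceeded simultaneously, so the pair terms are all 0.
By inclusion–exclusion the count is 56 − 28 + 0 = 28.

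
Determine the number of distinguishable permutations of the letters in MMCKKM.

MMCKKM has 6 letters with K appearing twice and M appearing 3 times.
Dividing 6! = 720 by 3!·2! = 12 for the repeated letters gives 60.

60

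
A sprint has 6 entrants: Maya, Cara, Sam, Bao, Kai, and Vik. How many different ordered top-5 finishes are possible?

This is an ordered selection of 5 from 6: P(6,5).
That gives 6 × 5 × 4 × 3 × 2 = 720.

720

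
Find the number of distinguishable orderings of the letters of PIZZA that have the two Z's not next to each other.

Total arrangements of PIZZA: 5!/(2!) = 60.
If the two Z's are adjacent, glue them into one block, leaving 4 items to arrange: (4)! = 24 ways.
Hence 60 − 24 = 36.

36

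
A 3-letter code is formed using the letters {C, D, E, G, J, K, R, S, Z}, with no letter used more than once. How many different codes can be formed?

504

With no repetition, fill the 3 letters in order: 9 choices, then 8, down to 7.
9 × 8 × 7 = 504.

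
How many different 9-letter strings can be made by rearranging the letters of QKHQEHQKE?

7560

QKHQEHQKE has 9 letters with E appearing twice, H appearing twice, K appearing twice, and Q appearing 3 times.
Dividing 9! = 362880 by 3!·2!·2!·2! = 48 for the repeated letters gives 7560.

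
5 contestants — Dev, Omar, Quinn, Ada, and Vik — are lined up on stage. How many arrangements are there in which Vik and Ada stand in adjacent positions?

Glue Vik and Ada into one block (2 internal orders), leaving 4 units to arrange in a row.
So the count is 2·(4)! = 48.

48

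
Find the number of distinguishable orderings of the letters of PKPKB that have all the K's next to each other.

Treat the 2 copies of K as a single block. The multiset to arrange is then {KK, B, P, P}, 4 items in all.
That gives (4)!/(2!) = 12 arrangements.

12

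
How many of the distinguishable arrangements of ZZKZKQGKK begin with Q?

Fix Q in the first position and arrange the remaining 8 letters.
Those 8 letters have K appearing 4 times and Z appearing 3 times, giving (8)!/(4!·3!) = 280.

280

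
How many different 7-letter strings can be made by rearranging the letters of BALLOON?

Letter multiplicities in BALLOON: A×1, B×1, L×2, N×1, O×2.
So there are 7! / (2!·2!) = 1260 distinguishable arrangements.

1260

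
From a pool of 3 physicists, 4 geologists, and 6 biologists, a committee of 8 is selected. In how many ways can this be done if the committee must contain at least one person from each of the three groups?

1233

Total 8-person selections from all 13: C(13,8) = 1287.
Selections missing a whole group: no physicists → C(10,8) = 45; no geologists → C(9,8) = 9; no biologists → C(7,8) = 0.
Add back selections omitting two groups (i.e. drawn from a single group): C(3,8) + C(4,8) + C(6,8) = 0.
By inclusion–exclusion: 1287 − 54 + 0 = 1233.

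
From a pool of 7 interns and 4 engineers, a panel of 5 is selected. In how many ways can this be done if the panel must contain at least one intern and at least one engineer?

Total 5-person selections from all 11: C(11,5) = 462.
Selections missing a whole group: no interns → C(4,5) = 0; no engineers → C(7,5) = 21.
Both groups omitted at once is impossible, so 462 − 21 = 441.

441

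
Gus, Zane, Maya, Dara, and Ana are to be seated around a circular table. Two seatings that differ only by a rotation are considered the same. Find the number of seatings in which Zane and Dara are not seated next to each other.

12

All circular seatings of 5 people number (4)! = 24.
Those with Zane next to Dara: fuse the pair into one unit and seat 4 units around a circle — 2·(3)! = 12.
Subtracting, 24 − 12 = 12.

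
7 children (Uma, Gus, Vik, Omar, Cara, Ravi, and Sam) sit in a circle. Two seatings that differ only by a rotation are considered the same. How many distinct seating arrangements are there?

720

Fix one person's seat to break rotational symmetry; the remaining 6 people can be arranged in (6)! = 720 ways.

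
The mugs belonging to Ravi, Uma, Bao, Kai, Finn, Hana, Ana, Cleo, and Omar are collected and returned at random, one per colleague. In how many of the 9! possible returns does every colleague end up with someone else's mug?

Let Aᵢ be the assignments in which colleague i gets their own mug. We want the size of the complement of A₁∪…∪A_9.
By inclusion–exclusion this is Σ_{j=0}^{9} (−1)^j C(9,j)·(9−j)!.
Computing: 362880 − 362880 + 181440 − 60480 + 15120 − 3024 + 504 − 72 + 9 − 1 = 133496.

133496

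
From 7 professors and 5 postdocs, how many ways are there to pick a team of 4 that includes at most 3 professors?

Split by how many professors are chosen (0 through 3).
Sum: C(7,0)·C(5,4) + C(7,1)·C(5,3) + C(7,2)·C(5,2) + C(7,3)·C(5,1) = 5 + 70 + 210 + 175 = 460.

460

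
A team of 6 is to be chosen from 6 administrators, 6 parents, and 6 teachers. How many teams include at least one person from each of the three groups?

15795

Total 6-person selections from all 18: C(18,6) = 18564.
Selections missing a whole group: no administrators → C(12,6) = 924; no parents → C(12,6) = 924; no teachers → C(12,6) = 924.
Add back selections omitting two groups (i.e. drawn from a single group): C(6,6) + C(6,6) + C(6,6) = 3.
By inclusion–exclusion: 18564 − 2772 + 3 = 15795.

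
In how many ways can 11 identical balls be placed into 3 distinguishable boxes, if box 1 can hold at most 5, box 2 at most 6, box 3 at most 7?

32

Ignoring the caps, the number of non-negative solutions to x_1+…+x_3 = 11 is C(13,2) = 78.
Subtract solutions that violate a single cap (substitute x_i' = x_i − (cap_i+1)): x_1 ≥ 6 gives C(7,2) = 21; x_2 ≥ 7 gives C(6,2) = 15; x_3 ≥ 8 gives C(5,2) = 10. Together 46.
No two caps can be exceeded simultaneously, so the pair terms are all 0.
By inclusion–exclusion the count is 78 − 46 + 0 = 32.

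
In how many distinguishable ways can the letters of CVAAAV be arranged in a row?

60

Letter multiplicities in CVAAAV: A×3, C×1, V×2.
So there are 6! / (3!·2!) = 60 distinguishable arrangements.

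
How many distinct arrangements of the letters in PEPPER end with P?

30

Fix P in the last position and arrange the remaining 5 letters.
Those 5 letters have E appearing twice and P appearing twice, giving (5)!/(2!·2!) = 30.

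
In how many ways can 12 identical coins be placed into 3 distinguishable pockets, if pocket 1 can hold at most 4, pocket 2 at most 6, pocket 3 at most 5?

10

Ignoring the caps, the number of non-negative solutions to x_1+…+x_3 = 12 is C(14,2) = 91.
Subtract solutions that violate a single cap (substitute x_i' = x_i − (cap_i+1)): x_1 ≥ 5 gives C(9,2) = 36; x_2 ≥ 7 gives C(7,2) = 21; x_3 ≥ 6 gives C(8,2) = 28. Together 85.
Add back pairs where two caps are both exceeded: 1 + 3 + 0 = 4.
By inclusion–exclusion the count is 91 − 85 + 4 = 10.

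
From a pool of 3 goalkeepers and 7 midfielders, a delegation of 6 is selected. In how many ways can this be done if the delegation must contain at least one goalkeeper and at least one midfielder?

203

Total 6-person selections from all 10: C(10,6) = 210.
Selections missing a whole group: no goalkeepers → C(7,6) = 7; no midfielders → C(3,6) = 0.
Both groups omitted at once is impossible, so 210 − 7 = 203.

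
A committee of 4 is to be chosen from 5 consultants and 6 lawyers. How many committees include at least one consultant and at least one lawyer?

310

With no constraint there are C(11,4) = 330 possible selections.
Subtract selections that omit an entire group: no consultants → C(6,4) = 15; no lawyers → C(5,4) = 5.
Both groups omitted at once is impossible, so 330 − 20 = 310.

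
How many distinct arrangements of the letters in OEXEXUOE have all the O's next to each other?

420

Treat the 2 copies of O as a single block. The multiset to arrange is then {OO, E, E, E, U, X, X}, 7 items in all.
That gives (7)!/(3!·2!) = 420 arrangements.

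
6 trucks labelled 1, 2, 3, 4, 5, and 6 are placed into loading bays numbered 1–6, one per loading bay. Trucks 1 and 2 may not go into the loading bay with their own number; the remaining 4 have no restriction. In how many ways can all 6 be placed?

Let Aᵢ (for i ∈ {1, 2}) be the placements that put truck i in its forbidden loading bay. Any j of these fix j positions, leaving (6−j)! ways to fill the rest, and there are C(2,j) ways to pick which j.
By inclusion–exclusion, the number of valid placements is Σ_{j=0}^{2} (−1)^j C(2,j)·(6−j)!.
Computing: 720 − 240 + 24 = 504.

504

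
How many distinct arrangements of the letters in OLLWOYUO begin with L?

With the first slot taken by L, it remains to arrange the other 7 letters (OLWOYUO).
Those 7 letters have O appearing 3 times, giving (7)!/(3!) = 840.

840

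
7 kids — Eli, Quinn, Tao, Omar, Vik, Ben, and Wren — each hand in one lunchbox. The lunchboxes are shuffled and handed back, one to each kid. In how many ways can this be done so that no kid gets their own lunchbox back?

Let Aᵢ be the assignments in which kid i gets their own lunchbox. We want the size of the complement of A₁∪…∪A_7.
By inclusion–exclusion this is Σ_{j=0}^{7} (−1)^j C(7,j)·(7−j)!.
Computing: 5040 − 5040 + 2520 − 840 + 210 − 42 + 7 − 1 = 1854.

1854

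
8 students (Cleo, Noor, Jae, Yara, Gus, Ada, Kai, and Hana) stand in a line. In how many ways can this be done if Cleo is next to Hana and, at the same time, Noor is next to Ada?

2880

Treat {Cleo,Hana} as one block (2 orders) and {Noor,Ada} as another (2 orders).
That leaves 6 units to arrange: 2 × 2 × 6! = 4 × 720 = 2880.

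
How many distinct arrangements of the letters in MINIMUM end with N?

60

Fix N in the last position and arrange the remaining 6 letters.
Those 6 letters have I appearing twice and M appearing 3 times, giving (6)!/(3!·2!) = 60.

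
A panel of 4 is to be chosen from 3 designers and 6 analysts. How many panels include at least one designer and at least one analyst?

With no constraint there are C(9,4) = 126 possible selections.
Selections missing a whole group: no designers → C(6,4) = 15; no analysts → C(3,4) = 0.
Both groups omitted at once is impossible, so 126 − 15 = 111.

111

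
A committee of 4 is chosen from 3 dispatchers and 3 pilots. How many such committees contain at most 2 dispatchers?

Split by how many dispatchers are chosen (0 through 2).
Sum: C(3,0)·C(3,4) + C(3,1)·C(3,3) + C(3,2)·C(3,2) = 0 + 3 + 9 = 12.

12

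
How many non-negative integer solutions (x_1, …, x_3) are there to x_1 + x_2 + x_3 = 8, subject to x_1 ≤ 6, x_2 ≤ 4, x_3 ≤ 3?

Without the upper bounds there are C(10,2) = 45 ways to split 8 among 3 variables.
Subtract solutions that violate a single cap (substitute x_i' = x_i − (cap_i+1)): x_1 ≥ 7 gives C(3,2) = 3; x_2 ≥ 5 gives C(5,2) = 10; x_3 ≥ 4 gives C(6,2) = 15. Together 28.
No two caps can be exceeded simultaneously, so the pair terms are all 0.
By inclusion–exclusion the count is 45 − 28 + 0 = 17.

17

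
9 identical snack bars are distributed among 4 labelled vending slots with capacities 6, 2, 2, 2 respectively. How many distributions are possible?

17

Without the upper bounds there are C(12,3) = 220 ways to split 9 among 4 vending slots.
Subtract solutions that violate a single cap (substitute x_i' = x_i − (cap_i+1)): x_1 ≥ 7 gives C(5,3) = 10; x_2 ≥ 3 gives C(9,3) = 84; x_3 ≥ 3 gives C(9,3) = 84; x_4 ≥ 3 gives C(9,3) = 84. Together 262.
Add back pairs where two caps are both exceeded: 0 + 0 + 0 + 20 + 20 + 20 = 60.
Subtract triples: 0 + 0 + 0 + 1 = 1.
By inclusion–exclusion the count is 220 − 262 + 60 − 1 = 17.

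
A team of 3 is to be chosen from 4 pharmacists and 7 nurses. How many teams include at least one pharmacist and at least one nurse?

With no constraint there are C(11,3) = 165 possible selections.
Selections missing a whole group: no pharmacists → C(7,3) = 35; no nurses → C(4,3) = 4.
Both groups omitted at once is impossible, so 165 − 39 = 126.

126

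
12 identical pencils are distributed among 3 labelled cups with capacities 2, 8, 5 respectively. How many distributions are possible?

By stars and bars, unrestricted non-negative solutions to x_1+…+x_3 = 12 number C(12+2,2) = 91.
Subtract solutions that violate a single cap (substitute x_i' = x_i − (cap_i+1)): x_1 ≥ 3 gives C(11,2) = 55; x_2 ≥ 9 gives C(5,2) = 10; x_3 ≥ 6 gives C(8,2) = 28. Together 93.
Add back pairs where two caps are both exceeded: 1 + 10 + 0 = 11.
By inclusion–exclusion the count is 91 − 93 + 11 = 9.

9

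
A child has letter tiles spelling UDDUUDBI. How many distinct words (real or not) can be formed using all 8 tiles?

1120

Letter multiplicities in UDDUUDBI: B×1, D×3, I×1, U×3.
Dividing 8! = 40320 by 3!·3! = 36 for the repeated letters gives 1120.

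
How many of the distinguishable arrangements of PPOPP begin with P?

With the first slot taken by P, it remains to arrange the other 4 letters (POPP).
Those 4 letters have P appearing 3 times, giving (4)!/(3!) = 4.

4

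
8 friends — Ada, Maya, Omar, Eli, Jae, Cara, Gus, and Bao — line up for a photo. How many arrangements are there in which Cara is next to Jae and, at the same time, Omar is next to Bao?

Treat {Cara,Jae} as one block (2 orders) and {Omar,Bao} as another (2 orders).
That leaves 6 units to arrange: 2 × 2 × 6! = 4 × 720 = 2880.

2880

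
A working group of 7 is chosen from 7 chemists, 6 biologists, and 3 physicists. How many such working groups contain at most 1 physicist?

Split by how many physicists are chosen (0 through 1).
Sum: C(3,0)·C(13,7) + C(3,1)·C(13,6) = 1716 + 5148 = 6864.

6864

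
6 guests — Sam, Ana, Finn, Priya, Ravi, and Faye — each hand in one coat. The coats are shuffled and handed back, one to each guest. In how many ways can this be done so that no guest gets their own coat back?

265

Count assignments avoiding every fixed point. For any j of the 6 guests fixed to their own coat, the other 6−j can be arranged in (6−j)! ways.
By inclusion–exclusion this is Σ_{j=0}^{6} (−1)^j C(6,j)·(6−j)!.
Computing: 720 − 720 + 360 − 120 + 30 − 6 + 1 = 265.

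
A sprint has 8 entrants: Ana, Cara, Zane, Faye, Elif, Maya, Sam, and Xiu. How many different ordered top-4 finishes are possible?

1680

This is an ordered selection of 4 from 8: P(8,4).
That gives 8 × 7 × 6 × 5 = 1680.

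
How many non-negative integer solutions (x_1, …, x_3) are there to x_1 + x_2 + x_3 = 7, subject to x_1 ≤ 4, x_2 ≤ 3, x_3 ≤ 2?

6

Ignoring the caps, the number of non-negative solutions to x_1+…+x_3 = 7 is C(9,2) = 36.
Subtract solutions that violate a single cap (substitute x_i' = x_i − (cap_i+1)): x_1 ≥ 5 gives C(4,2) = 6; x_2 ≥ 4 gives C(5,2) = 10; x_3 ≥ 3 gives C(6,2) = 15. Together 31.
Add back pairs where two caps are both exceeded: 0 + 0 + 1 = 1.
By inclusion–exclusion the count is 36 − 31 + 1 = 6.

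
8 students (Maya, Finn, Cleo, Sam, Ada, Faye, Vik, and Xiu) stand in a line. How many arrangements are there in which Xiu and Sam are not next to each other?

Of the 8! = 40320 arrangements, those with Xiu and Sam adjacent number 2 × 7! = 10080 (treat the pair as a block with 2 internal orders).
So 40320 − 10080 = 30240 arrangements keep them apart.

30240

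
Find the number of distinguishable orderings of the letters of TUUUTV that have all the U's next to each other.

12

Treat the 3 copies of U as a single block. The multiset to arrange is then {UUU, T, T, V}, 4 items in all.
That gives (4)!/(2!) = 12 arrangements.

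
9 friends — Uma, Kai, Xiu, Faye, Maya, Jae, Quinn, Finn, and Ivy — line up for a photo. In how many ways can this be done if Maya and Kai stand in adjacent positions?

80640

Glue Maya and Kai into one block (2 internal orders), leaving 8 units to arrange in a row.
That gives 2 × 8! = 2 × 40320 = 80640.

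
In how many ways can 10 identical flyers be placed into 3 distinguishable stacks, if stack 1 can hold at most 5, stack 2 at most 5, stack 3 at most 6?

26

By stars and bars, unrestricted non-negative solutions to x_1+…+x_3 = 10 number C(10+2,2) = 66.
Subtract solutions that violate a single cap (substitute x_i' = x_i − (cap_i+1)): x_1 ≥ 6 gives C(6,2) = 15; x_2 ≥ 6 gives C(6,2) = 15; x_3 ≥ 7 gives C(5,2) = 10. Together 40.
No two caps can be exceeded simultaneously, so the pair terms are all 0.
By inclusion–exclusion the count is 66 − 40 + 0 = 26.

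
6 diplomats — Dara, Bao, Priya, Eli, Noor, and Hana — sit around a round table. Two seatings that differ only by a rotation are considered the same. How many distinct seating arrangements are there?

120

Around a circle, 6 distinct people have 6!/6 = (5)! = 120 rotationally distinct seatings.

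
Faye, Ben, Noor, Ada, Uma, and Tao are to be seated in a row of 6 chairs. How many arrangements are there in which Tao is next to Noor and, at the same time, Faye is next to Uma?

96

Treat {Tao,Noor} as one block (2 orders) and {Faye,Uma} as another (2 orders).
That leaves 4 units to arrange: 2 × 2 × 4! = 4 × 24 = 96.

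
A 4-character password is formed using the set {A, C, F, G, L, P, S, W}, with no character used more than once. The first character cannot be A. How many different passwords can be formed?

The first character has 8−1 = 7 choices (anything except A).
The remaining 3 characters are filled from the other 7 symbols without repetition: 7 × 6 × 5 = 210.
Total: 7 × 210 = 1470.

1470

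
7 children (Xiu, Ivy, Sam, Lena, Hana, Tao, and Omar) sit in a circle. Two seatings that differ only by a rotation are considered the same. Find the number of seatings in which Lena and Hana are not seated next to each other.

480

Without the restriction there are (6)! = 720 seatings.
Those with Lena next to Hana: fuse the pair into one unit and seat 6 units around a circle — 2·(5)! = 240.
Subtracting, 720 − 240 = 480.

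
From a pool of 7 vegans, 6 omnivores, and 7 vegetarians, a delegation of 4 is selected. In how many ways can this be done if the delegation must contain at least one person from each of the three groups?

With no constraint there are C(20,4) = 4845 possible selections.
Subtract selections that omit an entire group: no vegans → C(13,4) = 715; no omnivores → C(14,4) = 1001; no vegetarians → C(13,4) = 715.
Add back selections omitting two groups (i.e. drawn from a single group): C(7,4) + C(6,4) + C(7,4) = 85.
By inclusion–exclusion: 4845 − 2431 + 85 = 2499.

2499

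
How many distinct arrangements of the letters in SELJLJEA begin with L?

1260

Fix L in the first position and arrange the remaining 7 letters.
Those 7 letters have E appearing twice and J appearing twice, giving (7)!/(2!·2!) = 1260.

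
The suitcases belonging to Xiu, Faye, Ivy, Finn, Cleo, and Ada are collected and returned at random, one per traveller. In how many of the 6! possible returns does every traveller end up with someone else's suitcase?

265

This is the derangement count D_6: permutations of 6 items with no fixed point.
By inclusion–exclusion this is Σ_{j=0}^{6} (−1)^j C(6,j)·(6−j)!.
Computing: 720 − 720 + 360 − 120 + 30 − 6 + 1 = 265.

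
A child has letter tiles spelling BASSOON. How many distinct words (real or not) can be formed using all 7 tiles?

The 7 letters of BASSOON have repeats: O appearing twice and S appearing twice.
The number of distinct arrangements is 7!/(2!·2!) = 5040/4 = 1260.

1260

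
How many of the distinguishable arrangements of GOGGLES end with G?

Fix G in the last position and arrange the remaining 6 letters.
Those 6 letters have G appearing twice, giving (6)!/(2!) = 360.

360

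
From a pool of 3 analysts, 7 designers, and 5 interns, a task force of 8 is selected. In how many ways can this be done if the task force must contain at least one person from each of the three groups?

5894

Unrestricted: C(15,8) = 6435 ways to pick any 8 of the 15.
Selections missing a whole group: no analysts → C(12,8) = 495; no designers → C(8,8) = 1; no interns → C(10,8) = 45.
Add back selections omitting two groups (i.e. drawn from a single group): C(3,8) + C(7,8) + C(5,8) = 0.
By inclusion–exclusion: 6435 − 541 + 0 = 5894.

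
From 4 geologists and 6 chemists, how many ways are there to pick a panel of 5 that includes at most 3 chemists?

Split by how many chemists are chosen (0 through 3).
Sum: C(6,0)·C(4,5) + C(6,1)·C(4,4) + C(6,2)·C(4,3) + C(6,3)·C(4,2) = 0 + 6 + 60 + 120 = 186.

186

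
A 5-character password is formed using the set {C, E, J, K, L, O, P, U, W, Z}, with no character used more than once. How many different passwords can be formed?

30240

Choose and order 5 of the 10 symbols: the first character has 10 options, the next 9, and so on down to 6.
10 × 9 × 8 × 7 × 6 = 30240.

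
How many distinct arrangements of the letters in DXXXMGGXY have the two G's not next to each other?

Total arrangements of DXXXMGGXY: 9!/(4!·2!) = 7560.
Arrangements with the G's together: treat GG as one letter, giving (8)!/(4!) = 1680.
Subtracting, 7560 − 1680 = 5880 arrangements keep the G's apart.

5880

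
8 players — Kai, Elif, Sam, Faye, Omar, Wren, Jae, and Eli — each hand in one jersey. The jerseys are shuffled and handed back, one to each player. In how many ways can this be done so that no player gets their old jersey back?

Count assignments avoiding every fixed point. For any j of the 8 players fixed to their old jersey, the other 8−j can be arranged in (8−j)! ways.
By inclusion–exclusion this is Σ_{j=0}^{8} (−1)^j C(8,j)·(8−j)!.
Computing: 40320 − 40320 + 20160 − 6720 + 1680 − 336 + 56 − 8 + 1 = 14833.

14833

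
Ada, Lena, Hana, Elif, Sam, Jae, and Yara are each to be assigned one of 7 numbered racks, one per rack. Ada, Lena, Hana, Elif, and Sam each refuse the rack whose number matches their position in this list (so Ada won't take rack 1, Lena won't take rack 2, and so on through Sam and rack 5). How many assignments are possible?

Let Aᵢ (for 1 ≤ i ≤ 5) be the placements that put person i in their forbidden rack. Any j of these fix j positions, leaving (7−j)! ways to fill the rest, and there are C(5,j) ways to pick which j.
By inclusion–exclusion, the number of valid placements is Σ_{j=0}^{5} (−1)^j C(5,j)·(7−j)!.
Computing: 5040 − 3600 + 1200 − 240 + 30 − 2 = 2428.

2428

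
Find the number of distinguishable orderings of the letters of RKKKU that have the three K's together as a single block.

Treat the 3 copies of K as a single block. The multiset to arrange is then {KKK, R, U}, 3 items in all.
All 3 items are distinct, so there are (3)! = 6 arrangements.

6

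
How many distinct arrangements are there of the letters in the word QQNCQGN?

QQNCQGN has 7 letters with N appearing twice and Q appearing 3 times.
The number of distinct arrangements is 7!/(3!·2!) = 5040/12 = 420.

420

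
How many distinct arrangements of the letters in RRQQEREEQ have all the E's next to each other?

Treat the 3 copies of E as a single block. The multiset to arrange is then {EEE, Q, Q, Q, R, R, R}, 7 items in all.
That gives (7)!/(3!·3!) = 140 arrangements.

140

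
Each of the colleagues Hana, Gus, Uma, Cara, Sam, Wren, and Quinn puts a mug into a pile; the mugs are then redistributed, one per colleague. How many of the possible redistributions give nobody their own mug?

1854

Count assignments avoiding every fixed point. For any j of the 7 colleagues fixed to their own mug, the other 7−j can be arranged in (7−j)! ways.
By inclusion–exclusion this is Σ_{j=0}^{7} (−1)^j C(7,j)·(7−j)!.
Computing: 5040 − 5040 + 2520 − 840 + 210 − 42 + 7 − 1 = 1854.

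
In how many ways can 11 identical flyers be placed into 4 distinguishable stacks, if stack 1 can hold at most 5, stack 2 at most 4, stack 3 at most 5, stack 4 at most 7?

Ignoring the caps, the number of non-negative solutions to x_1+…+x_4 = 11 is C(14,3) = 364.
Subtract solutions that violate a single cap (substitute x_i' = x_i − (cap_i+1)): x_1 ≥ 6 gives C(8,3) = 56; x_2 ≥ 5 gives C(9,3) = 84; x_3 ≥ 6 gives C(8,3) = 56; x_4 ≥ 8 gives C(6,3) = 20. Together 216.
Add back pairs where two caps are both exceeded: 1 + 0 + 0 + 1 + 0 + 0 = 2.
By inclusion–exclusion the count is 364 − 216 + 2 = 150.

150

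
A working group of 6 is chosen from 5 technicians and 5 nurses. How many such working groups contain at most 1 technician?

5

Split by how many technicians are chosen (0 through 1).
Sum: C(5,0)·C(5,6) + C(5,1)·C(5,5) = 0 + 5 = 5.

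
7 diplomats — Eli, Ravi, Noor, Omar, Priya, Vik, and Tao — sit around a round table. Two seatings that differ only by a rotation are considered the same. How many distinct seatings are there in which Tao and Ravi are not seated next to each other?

480

Without the restriction there are (6)! = 720 seatings.
Seatings with Tao beside Ravi: treat them as a block with 2 internal orders, giving 2 × (5)! = 240.
Subtracting, 720 − 240 = 480.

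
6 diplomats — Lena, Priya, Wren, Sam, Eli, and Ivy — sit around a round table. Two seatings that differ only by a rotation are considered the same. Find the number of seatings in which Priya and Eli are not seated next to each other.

72

Without the restriction there are (5)! = 120 seatings.
Seatings with Priya beside Eli: treat them as a block with 2 internal orders, giving 2 × (4)! = 48.
Subtracting, 120 − 48 = 72.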